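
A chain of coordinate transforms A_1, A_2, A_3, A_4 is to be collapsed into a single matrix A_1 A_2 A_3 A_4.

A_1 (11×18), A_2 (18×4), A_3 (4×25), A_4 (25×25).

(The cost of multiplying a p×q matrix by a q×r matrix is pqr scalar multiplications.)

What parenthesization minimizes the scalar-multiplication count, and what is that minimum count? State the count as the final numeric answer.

4392

Adjacent pairs: A_1A_2 = 11·18·4 = 792; A_2A_3 = 18·4·25 = 1800; A_3A_4 = 4·25·25 = 2500.
Length 3: A_1..A_3: k=1: 0+1800+11·18·25=6750; k=2: 792+0+11·4·25=1892 → min 1892 | A_2..A_4: k=2: 0+2500+18·4·25=4300; k=3: 1800+0+18·25·25=13050 → min 4300.
Length 4: A_1..A_4: k=1: 0+4300+11·18·25=9250; k=2: 792+2500+11·4·25=4392; k=3: 1892+0+11·25·25=8767 → min 4392.
Optimal parenthesization: ((A_1 A_2) (A_3 A_4)) with cost 4392.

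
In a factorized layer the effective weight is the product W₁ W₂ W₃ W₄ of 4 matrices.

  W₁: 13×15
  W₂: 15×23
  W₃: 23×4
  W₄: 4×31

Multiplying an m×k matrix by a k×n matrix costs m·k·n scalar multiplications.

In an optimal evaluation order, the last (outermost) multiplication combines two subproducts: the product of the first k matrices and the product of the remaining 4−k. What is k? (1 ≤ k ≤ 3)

3

Adjacent pairs: W₁W₂ = 13·15·23 = 4485; W₂W₃ = 15·23·4 = 1380; W₃W₄ = 23·4·31 = 2852.
Length 3: W₁..W₃: k=1: 0+1380+13·15·4=2160; k=2: 4485+0+13·23·4=5681 → min 2160 | W₂..W₄: k=2: 0+2852+15·23·31=13547; k=3: 1380+0+15·4·31=3240 → min 3240.
Top-level splits: k=1: (W₁..W₁)·(W₂..W₄) → 0+3240+13·15·31 = 9285; k=2: (W₁..W₂)·(W₃..W₄) → 4485+2852+13·23·31 = 16606; k=3: (W₁..W₃)·(W₄..W₄) → 2160+0+13·4·31 = 3772.
Best split is after W₃, i.e. k = 3.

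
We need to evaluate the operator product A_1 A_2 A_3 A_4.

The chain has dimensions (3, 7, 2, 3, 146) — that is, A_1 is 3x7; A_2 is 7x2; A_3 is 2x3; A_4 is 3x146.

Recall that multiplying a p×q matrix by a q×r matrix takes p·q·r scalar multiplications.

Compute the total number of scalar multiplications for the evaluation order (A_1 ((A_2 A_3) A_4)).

6174

(A_2 A_3): 7×2 by 2×3 → 7×3, cost 7·2·3 = 42
((A_2 A_3) A_4): 7×3 by 3×146 → 7×146, cost 7·3·146 = 3066; cumulative 3108
(A_1 ((A_2 A_3) A_4)): 3×7 by 7×146 → 3×146, cost 3·7·146 = 3066; cumulative 6174
Total: 6174 scalar multiplications.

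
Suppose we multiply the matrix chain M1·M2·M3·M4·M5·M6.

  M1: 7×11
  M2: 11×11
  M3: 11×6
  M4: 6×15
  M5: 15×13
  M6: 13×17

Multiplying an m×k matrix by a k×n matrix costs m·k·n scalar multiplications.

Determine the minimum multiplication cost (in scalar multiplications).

4398

Adjacent pairs: M1M2 = 7·11·11 = 847; M2M3 = 11·11·6 = 726; M3M4 = 11·6·15 = 990; M4M5 = 6·15·13 = 1170; M5M6 = 15·13·17 = 3315.
Length 3: M1..M3: k=1: 0+726+7·11·6=1188; k=2: 847+0+7·11·6=1309 → min 1188 | M2..M4: k=2: 0+990+11·11·15=2805; k=3: 726+0+11·6·15=1716 → min 1716 | M3..M5: k=3: 0+1170+11·6·13=2028; k=4: 990+0+11·15·13=3135 → min 2028 | M4..M6: k=4: 0+3315+6·15·17=4845; k=5: 1170+0+6·13·17=2496 → min 2496.
Length 4: M1..M4: k=1: 0+1716+7·11·15=2871; k=2: 847+990+7·11·15=2992; k=3: 1188+0+7·6·15=1818 → min 1818 | M2..M5: k=2: 0+2028+11·11·13=3601; k=3: 726+1170+11·6·13=2754; k=4: 1716+0+11·15·13=3861 → min 2754 | M3..M6: k=3: 0+2496+11·6·17=3618; k=4: 990+3315+11·15·17=7110; k=5: 2028+0+11·13·17=4459 → min 3618.
Length 5: M1..M5: k=1: 0+2754+7·11·13=3755; k=2: 847+2028+7·11·13=3876; k=3: 1188+1170+7·6·13=2904; k=4: 1818+0+7·15·13=3183 → min 2904 | M2..M6: k=2: 0+3618+11·11·17=5675; k=3: 726+2496+11·6·17=4344; k=4: 1716+3315+11·15·17=7836; k=5: 2754+0+11·13·17=5185 → min 4344.
Length 6: M1..M6: k=1: 0+4344+7·11·17=5653; k=2: 847+3618+7·11·17=5774; k=3: 1188+2496+7·6·17=4398; k=4: 1818+3315+7·15·17=6918; k=5: 2904+0+7·13·17=4451 → min 4398.
Optimal order: ((M1·(M2·M3))·((M4·M5)·M6)) with cost 4398.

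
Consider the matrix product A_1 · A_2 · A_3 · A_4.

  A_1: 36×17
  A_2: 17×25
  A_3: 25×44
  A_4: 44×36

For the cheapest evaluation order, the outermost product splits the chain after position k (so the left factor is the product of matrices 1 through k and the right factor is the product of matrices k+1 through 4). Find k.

Adjacent pairs: A_1A_2 = 36·17·25 = 15300; A_2A_3 = 17·25·44 = 18700; A_3A_4 = 25·44·36 = 39600.
Length 3: A_1..A_3: k=1: 0+18700+36·17·44=45628; k=2: 15300+0+36·25·44=54900 → min 45628 | A_2..A_4: k=2: 0+39600+17·25·36=54900; k=3: 18700+0+17·44·36=45628 → min 45628.
Top-level splits: k=1: (A_1..A_1)·(A_2..A_4) → 0+45628+36·17·36 = 67660; k=2: (A_1..A_2)·(A_3..A_4) → 15300+39600+36·25·36 = 87300; k=3: (A_1..A_3)·(A_4..A_4) → 45628+0+36·44·36 = 102652.
Best split is after A_1, i.e. k = 1.

1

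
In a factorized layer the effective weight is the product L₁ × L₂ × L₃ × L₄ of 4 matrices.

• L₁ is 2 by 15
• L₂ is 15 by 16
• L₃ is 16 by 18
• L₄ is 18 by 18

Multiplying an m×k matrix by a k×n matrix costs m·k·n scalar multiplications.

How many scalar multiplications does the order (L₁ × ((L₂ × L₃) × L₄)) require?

9720

(L₂ × L₃): 15×16 by 16×18 → 15×18, cost 15·16·18 = 4320
((L₂ × L₃) × L₄): 15×18 by 18×18 → 15×18, cost 15·18·18 = 4860; cumulative 9180
(L₁ × ((L₂ × L₃) × L₄)): 2×15 by 15×18 → 2×18, cost 2·15·18 = 540; cumulative 9720
Total: 9720 scalar multiplications.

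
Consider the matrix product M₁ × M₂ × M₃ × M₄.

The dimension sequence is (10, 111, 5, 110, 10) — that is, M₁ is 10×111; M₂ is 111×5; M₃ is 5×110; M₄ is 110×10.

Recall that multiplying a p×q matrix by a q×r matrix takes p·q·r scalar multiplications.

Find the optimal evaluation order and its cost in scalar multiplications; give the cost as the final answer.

Adjacent pairs: M₁M₂ = 10·111·5 = 5550; M₂M₃ = 111·5·110 = 61050; M₃M₄ = 5·110·10 = 5500.
Length 3: M₁..M₃: k=1: 0+61050+10·111·110=183150; k=2: 5550+0+10·5·110=11050 → min 11050 | M₂..M₄: k=2: 0+5500+111·5·10=11050; k=3: 61050+0+111·110·10=183150 → min 11050.
Length 4: M₁..M₄: k=1: 0+11050+10·111·10=22150; k=2: 5550+5500+10·5·10=11550; k=3: 11050+0+10·110·10=22050 → min 11550.
Optimal parenthesization: ((M₁ × M₂) × (M₃ × M₄)) with cost 11550.

11550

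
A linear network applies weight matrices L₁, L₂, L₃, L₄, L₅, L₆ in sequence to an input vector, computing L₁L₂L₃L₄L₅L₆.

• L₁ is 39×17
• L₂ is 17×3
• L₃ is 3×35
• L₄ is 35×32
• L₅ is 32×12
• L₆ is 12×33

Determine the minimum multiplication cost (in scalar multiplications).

11550

Adjacent pairs: L₁L₂ = 39·17·3 = 1989; L₂L₃ = 17·3·35 = 1785; L₃L₄ = 3·35·32 = 3360; L₄L₅ = 35·32·12 = 13440; L₅L₆ = 32·12·33 = 12672.
Length 3: L₁..L₃: k=1: 0+1785+39·17·35=24990; k=2: 1989+0+39·3·35=6084 → min 6084 | L₂..L₄: k=2: 0+3360+17·3·32=4992; k=3: 1785+0+17·35·32=20825 → min 4992 | L₃..L₅: k=3: 0+13440+3·35·12=14700; k=4: 3360+0+3·32·12=4512 → min 4512 | L₄..L₆: k=4: 0+12672+35·32·33=49632; k=5: 13440+0+35·12·33=27300 → min 27300.
Length 4: L₁..L₄: k=1: 0+4992+39·17·32=26208; k=2: 1989+3360+39·3·32=9093; k=3: 6084+0+39·35·32=49764 → min 9093 | L₂..L₅: k=2: 0+4512+17·3·12=5124; k=3: 1785+13440+17·35·12=22365; k=4: 4992+0+17·32·12=11520 → min 5124 | L₃..L₆: k=3: 0+27300+3·35·33=30765; k=4: 3360+12672+3·32·33=19200; k=5: 4512+0+3·12·33=5700 → min 5700.
Length 5: L₁..L₅: k=1: 0+5124+39·17·12=13080; k=2: 1989+4512+39·3·12=7905; k=3: 6084+13440+39·35·12=35904; k=4: 9093+0+39·32·12=24069 → min 7905 | L₂..L₆: k=2: 0+5700+17·3·33=7383; k=3: 1785+27300+17·35·33=48720; k=4: 4992+12672+17·32·33=35616; k=5: 5124+0+17·12·33=11856 → min 7383.
Length 6: L₁..L₆: k=1: 0+7383+39·17·33=29262; k=2: 1989+5700+39·3·33=11550; k=3: 6084+27300+39·35·33=78429; k=4: 9093+12672+39·32·33=62949; k=5: 7905+0+39·12·33=23349 → min 11550.
Optimal order: ((L₁L₂)(((L₃L₄)L₅)L₆)) with cost 11550.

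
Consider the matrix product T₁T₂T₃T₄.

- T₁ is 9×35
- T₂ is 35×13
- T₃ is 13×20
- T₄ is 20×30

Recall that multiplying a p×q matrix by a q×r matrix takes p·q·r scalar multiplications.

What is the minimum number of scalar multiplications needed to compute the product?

Adjacent pairs: T₁T₂ = 9·35·13 = 4095; T₂T₃ = 35·13·20 = 9100; T₃T₄ = 13·20·30 = 7800.
Length 3: T₁..T₃: k=1: 0+9100+9·35·20=15400; k=2: 4095+0+9·13·20=6435 → min 6435 | T₂..T₄: k=2: 0+7800+35·13·30=21450; k=3: 9100+0+35·20·30=30100 → min 21450.
Length 4: T₁..T₄: k=1: 0+21450+9·35·30=30900; k=2: 4095+7800+9·13·30=15405; k=3: 6435+0+9·20·30=11835 → min 11835.
Optimal order: (((T₁T₂)T₃)T₄) with cost 11835.

11835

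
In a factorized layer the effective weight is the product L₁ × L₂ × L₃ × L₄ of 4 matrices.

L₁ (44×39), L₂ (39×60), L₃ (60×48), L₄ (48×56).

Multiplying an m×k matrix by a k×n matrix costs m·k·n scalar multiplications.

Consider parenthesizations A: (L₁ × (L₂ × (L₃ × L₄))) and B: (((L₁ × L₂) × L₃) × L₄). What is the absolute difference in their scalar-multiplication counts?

40464

Order A = (L₁ × (L₂ × (L₃ × L₄))): (L₃ × L₄): 60×48 by 48×56 → 60×56, cost 60·48·56 = 161280; (L₂ × (L₃ × L₄)): 39×60 by 60×56 → 39×56, cost 39·60·56 = 131040; cumulative 292320; (L₁ × (L₂ × (L₃ × L₄))): 44×39 by 39×56 → 44×56, cost 44·39·56 = 96096; cumulative 388416. Total 388416.
Order B = (((L₁ × L₂) × L₃) × L₄): (L₁ × L₂): 44×39 by 39×60 → 44×60, cost 44·39·60 = 102960; ((L₁ × L₂) × L₃): 44×60 by 60×48 → 44×48, cost 44·60·48 = 126720; cumulative 229680; (((L₁ × L₂) × L₃) × L₄): 44×48 by 48×56 → 44×56, cost 44·48·56 = 118272; cumulative 347952. Total 347952.
Difference: |388416 − 347952| = 40464.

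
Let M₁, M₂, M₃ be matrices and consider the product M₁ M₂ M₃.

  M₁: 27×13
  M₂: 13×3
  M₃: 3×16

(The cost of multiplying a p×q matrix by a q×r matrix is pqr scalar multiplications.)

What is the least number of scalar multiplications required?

2349

Order (M₁ (M₂ M₃)): (M₂ M₃): 13×3 by 3×16 → 13×16, cost 13·3·16 = 624; (M₁ (M₂ M₃)): 27×13 by 13×16 → 27×16, cost 27·13·16 = 5616; cumulative 6240. Total 6240.
Order ((M₁ M₂) M₃): (M₁ M₂): 27×13 by 13×3 → 27×3, cost 27·13·3 = 1053; ((M₁ M₂) M₃): 27×3 by 3×16 → 27×16, cost 27·3·16 = 1296; cumulative 2349. Total 2349.
Minimum: 2349.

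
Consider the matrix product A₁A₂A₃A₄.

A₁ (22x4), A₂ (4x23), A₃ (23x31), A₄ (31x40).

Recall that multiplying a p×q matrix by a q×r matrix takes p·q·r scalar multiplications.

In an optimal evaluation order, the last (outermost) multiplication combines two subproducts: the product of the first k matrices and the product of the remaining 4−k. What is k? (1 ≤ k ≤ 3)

1

Adjacent pairs: A₁A₂ = 22·4·23 = 2024; A₂A₃ = 4·23·31 = 2852; A₃A₄ = 23·31·40 = 28520.
Length 3: A₁..A₃: k=1: 0+2852+22·4·31=5580; k=2: 2024+0+22·23·31=17710 → min 5580 | A₂..A₄: k=2: 0+28520+4·23·40=32200; k=3: 2852+0+4·31·40=7812 → min 7812.
Top-level splits: k=1: (A₁..A₁)·(A₂..A₄) → 0+7812+22·4·40 = 11332; k=2: (A₁..A₂)·(A₃..A₄) → 2024+28520+22·23·40 = 50784; k=3: (A₁..A₃)·(A₄..A₄) → 5580+0+22·31·40 = 32860.
Best split is after A₁, i.e. k = 1.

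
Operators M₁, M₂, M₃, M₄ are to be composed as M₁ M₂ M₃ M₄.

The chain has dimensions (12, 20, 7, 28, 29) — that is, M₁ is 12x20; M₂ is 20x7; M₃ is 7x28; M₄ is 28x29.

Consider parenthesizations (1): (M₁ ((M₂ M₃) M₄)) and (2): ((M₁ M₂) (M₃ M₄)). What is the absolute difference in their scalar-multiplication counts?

Order (1) = (M₁ ((M₂ M₃) M₄)): (M₂ M₃): 20×7 by 7×28 → 20×28, cost 20·7·28 = 3920; ((M₂ M₃) M₄): 20×28 by 28×29 → 20×29, cost 20·28·29 = 16240; cumulative 20160; (M₁ ((M₂ M₃) M₄)): 12×20 by 20×29 → 12×29, cost 12·20·29 = 6960; cumulative 27120. Total 27120.
Order (2) = ((M₁ M₂) (M₃ M₄)): (M₁ M₂): 12×20 by 20×7 → 12×7, cost 12·20·7 = 1680; (M₃ M₄): 7×28 by 28×29 → 7×29, cost 7·28·29 = 5684; ((M₁ M₂) (M₃ M₄)): 12×7 by 7×29 → 12×29, cost 12·7·29 = 2436; cumulative 9800. Total 9800.
Difference: |27120 − 9800| = 17320.

17320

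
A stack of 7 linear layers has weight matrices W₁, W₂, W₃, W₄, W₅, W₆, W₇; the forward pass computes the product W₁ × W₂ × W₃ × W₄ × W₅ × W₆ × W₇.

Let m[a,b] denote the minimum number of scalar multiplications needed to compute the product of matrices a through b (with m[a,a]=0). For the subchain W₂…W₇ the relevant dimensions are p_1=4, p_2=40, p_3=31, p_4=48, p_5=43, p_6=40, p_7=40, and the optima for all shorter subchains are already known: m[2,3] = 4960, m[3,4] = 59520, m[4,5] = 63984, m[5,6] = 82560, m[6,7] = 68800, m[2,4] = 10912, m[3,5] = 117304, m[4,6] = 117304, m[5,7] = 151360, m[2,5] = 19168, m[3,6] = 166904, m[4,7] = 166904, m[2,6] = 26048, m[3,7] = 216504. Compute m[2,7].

m[2,7] = min over k∈[2,6] of m[2,k]+m[k+1,7]+p_{1}·p_k·p_{7}.
k=2: 0 + 216504 + 4·40·40 = 222904; k=3: 4960 + 166904 + 4·31·40 = 176824; k=4: 10912 + 151360 + 4·48·40 = 169952; k=5: 19168 + 68800 + 4·43·40 = 94848; k=6: 26048 + 0 + 4·40·40 = 32448.
Minimum: 32448 at k=6.

32448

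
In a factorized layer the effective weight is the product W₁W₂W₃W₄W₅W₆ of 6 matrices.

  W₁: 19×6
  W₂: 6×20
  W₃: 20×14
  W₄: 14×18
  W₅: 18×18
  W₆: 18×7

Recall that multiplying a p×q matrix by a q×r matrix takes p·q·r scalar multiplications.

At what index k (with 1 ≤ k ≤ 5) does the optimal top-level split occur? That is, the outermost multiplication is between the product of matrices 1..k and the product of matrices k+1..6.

1

Adjacent pairs: W₁W₂ = 19·6·20 = 2280; W₂W₃ = 6·20·14 = 1680; W₃W₄ = 20·14·18 = 5040; W₄W₅ = 14·18·18 = 4536; W₅W₆ = 18·18·7 = 2268.
Length 3: W₁..W₃: k=1: 0+1680+19·6·14=3276; k=2: 2280+0+19·20·14=7600 → min 3276 | W₂..W₄: k=2: 0+5040+6·20·18=7200; k=3: 1680+0+6·14·18=3192 → min 3192 | W₃..W₅: k=3: 0+4536+20·14·18=9576; k=4: 5040+0+20·18·18=11520 → min 9576 | W₄..W₆: k=4: 0+2268+14·18·7=4032; k=5: 4536+0+14·18·7=6300 → min 4032.
Length 4: W₁..W₄: k=1: 0+3192+19·6·18=5244; k=2: 2280+5040+19·20·18=14160; k=3: 3276+0+19·14·18=8064 → min 5244 | W₂..W₅: k=2: 0+9576+6·20·18=11736; k=3: 1680+4536+6·14·18=7728; k=4: 3192+0+6·18·18=5136 → min 5136 | W₃..W₆: k=3: 0+4032+20·14·7=5992; k=4: 5040+2268+20·18·7=9828; k=5: 9576+0+20·18·7=12096 → min 5992.
Length 5: W₁..W₅: k=1: 0+5136+19·6·18=7188; k=2: 2280+9576+19·20·18=18696; k=3: 3276+4536+19·14·18=12600; k=4: 5244+0+19·18·18=11400 → min 7188 | W₂..W₆: k=2: 0+5992+6·20·7=6832; k=3: 1680+4032+6·14·7=6300; k=4: 3192+2268+6·18·7=6216; k=5: 5136+0+6·18·7=5892 → min 5892.
Top-level splits: k=1: (W₁..W₁)·(W₂..W₆) → 0+5892+19·6·7 = 6690; k=2: (W₁..W₂)·(W₃..W₆) → 2280+5992+19·20·7 = 10932; k=3: (W₁..W₃)·(W₄..W₆) → 3276+4032+19·14·7 = 9170; k=4: (W₁..W₄)·(W₅..W₆) → 5244+2268+19·18·7 = 9906; k=5: (W₁..W₅)·(W₆..W₆) → 7188+0+19·18·7 = 9582.
Best split is after W₁, i.e. k = 1.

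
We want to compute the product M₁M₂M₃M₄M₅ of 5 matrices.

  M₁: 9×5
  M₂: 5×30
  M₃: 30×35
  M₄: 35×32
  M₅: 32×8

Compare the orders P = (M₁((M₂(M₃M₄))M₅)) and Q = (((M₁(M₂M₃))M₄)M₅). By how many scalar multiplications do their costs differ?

Order P = (M₁((M₂(M₃M₄))M₅)): (M₃M₄): 30×35 by 35×32 → 30×32, cost 30·35·32 = 33600; (M₂(M₃M₄)): 5×30 by 30×32 → 5×32, cost 5·30·32 = 4800; cumulative 38400; ((M₂(M₃M₄))M₅): 5×32 by 32×8 → 5×8, cost 5·32·8 = 1280; cumulative 39680; (M₁((M₂(M₃M₄))M₅)): 9×5 by 5×8 → 9×8, cost 9·5·8 = 360; cumulative 40040. Total 40040.
Order Q = (((M₁(M₂M₃))M₄)M₅): (M₂M₃): 5×30 by 30×35 → 5×35, cost 5·30·35 = 5250; (M₁(M₂M₃)): 9×5 by 5×35 → 9×35, cost 9·5·35 = 1575; cumulative 6825; ((M₁(M₂M₃))M₄): 9×35 by 35×32 → 9×32, cost 9·35·32 = 10080; cumulative 16905; (((M₁(M₂M₃))M₄)M₅): 9×32 by 32×8 → 9×8, cost 9·32·8 = 2304; cumulative 19209. Total 19209.
Difference: |40040 − 19209| = 20831.

20831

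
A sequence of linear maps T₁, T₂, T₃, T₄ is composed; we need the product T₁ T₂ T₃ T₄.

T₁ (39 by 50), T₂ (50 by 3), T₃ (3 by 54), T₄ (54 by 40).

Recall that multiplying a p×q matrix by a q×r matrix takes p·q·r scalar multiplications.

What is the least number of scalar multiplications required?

Adjacent pairs: T₁T₂ = 39·50·3 = 5850; T₂T₃ = 50·3·54 = 8100; T₃T₄ = 3·54·40 = 6480.
Length 3: T₁..T₃: k=1: 0+8100+39·50·54=113400; k=2: 5850+0+39·3·54=12168 → min 12168 | T₂..T₄: k=2: 0+6480+50·3·40=12480; k=3: 8100+0+50·54·40=116100 → min 12480.
Length 4: T₁..T₄: k=1: 0+12480+39·50·40=90480; k=2: 5850+6480+39·3·40=17010; k=3: 12168+0+39·54·40=96408 → min 17010.
Optimal order: ((T₁ T₂) (T₃ T₄)) with cost 17010.

17010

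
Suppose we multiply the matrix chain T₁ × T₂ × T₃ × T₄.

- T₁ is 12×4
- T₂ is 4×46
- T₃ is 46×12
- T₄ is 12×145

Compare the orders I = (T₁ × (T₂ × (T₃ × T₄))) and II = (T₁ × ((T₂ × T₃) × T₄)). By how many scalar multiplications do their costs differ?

97552

Order I = (T₁ × (T₂ × (T₃ × T₄))): (T₃ × T₄): 46×12 by 12×145 → 46×145, cost 46·12·145 = 80040; (T₂ × (T₃ × T₄)): 4×46 by 46×145 → 4×145, cost 4·46·145 = 26680; cumulative 106720; (T₁ × (T₂ × (T₃ × T₄))): 12×4 by 4×145 → 12×145, cost 12·4·145 = 6960; cumulative 113680. Total 113680.
Order II = (T₁ × ((T₂ × T₃) × T₄)): (T₂ × T₃): 4×46 by 46×12 → 4×12, cost 4·46·12 = 2208; ((T₂ × T₃) × T₄): 4×12 by 12×145 → 4×145, cost 4·12·145 = 6960; cumulative 9168; (T₁ × ((T₂ × T₃) × T₄)): 12×4 by 4×145 → 12×145, cost 12·4·145 = 6960; cumulative 16128. Total 16128.
Difference: |113680 − 16128| = 97552.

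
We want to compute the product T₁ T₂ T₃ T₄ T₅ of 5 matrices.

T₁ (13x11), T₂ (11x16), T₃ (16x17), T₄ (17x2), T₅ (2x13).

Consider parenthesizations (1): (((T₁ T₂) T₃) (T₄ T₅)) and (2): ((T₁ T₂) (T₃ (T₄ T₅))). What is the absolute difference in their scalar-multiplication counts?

Order (1) = (((T₁ T₂) T₃) (T₄ T₅)): (T₁ T₂): 13×11 by 11×16 → 13×16, cost 13·11·16 = 2288; ((T₁ T₂) T₃): 13×16 by 16×17 → 13×17, cost 13·16·17 = 3536; cumulative 5824; (T₄ T₅): 17×2 by 2×13 → 17×13, cost 17·2·13 = 442; (((T₁ T₂) T₃) (T₄ T₅)): 13×17 by 17×13 → 13×13, cost 13·17·13 = 2873; cumulative 9139. Total 9139.
Order (2) = ((T₁ T₂) (T₃ (T₄ T₅))): (T₁ T₂): 13×11 by 11×16 → 13×16, cost 13·11·16 = 2288; (T₄ T₅): 17×2 by 2×13 → 17×13, cost 17·2·13 = 442; (T₃ (T₄ T₅)): 16×17 by 17×13 → 16×13, cost 16·17·13 = 3536; cumulative 3978; ((T₁ T₂) (T₃ (T₄ T₅))): 13×16 by 16×13 → 13×13, cost 13·16·13 = 2704; cumulative 8970. Total 8970.
Difference: |9139 − 8970| = 169.

169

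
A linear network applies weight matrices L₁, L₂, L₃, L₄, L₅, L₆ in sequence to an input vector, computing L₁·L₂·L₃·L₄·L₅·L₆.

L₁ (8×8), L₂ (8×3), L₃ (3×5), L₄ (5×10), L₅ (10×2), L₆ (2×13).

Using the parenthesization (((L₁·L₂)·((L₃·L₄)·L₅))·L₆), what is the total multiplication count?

(L₁·L₂): 8×8 by 8×3 → 8×3, cost 8·8·3 = 192
(L₃·L₄): 3×5 by 5×10 → 3×10, cost 3·5·10 = 150
((L₃·L₄)·L₅): 3×10 by 10×2 → 3×2, cost 3·10·2 = 60; cumulative 210
((L₁·L₂)·((L₃·L₄)·L₅)): 8×3 by 3×2 → 8×2, cost 8·3·2 = 48; cumulative 450
(((L₁·L₂)·((L₃·L₄)·L₅))·L₆): 8×2 by 2×13 → 8×13, cost 8·2·13 = 208; cumulative 658
Total: 658 scalar multiplications.

658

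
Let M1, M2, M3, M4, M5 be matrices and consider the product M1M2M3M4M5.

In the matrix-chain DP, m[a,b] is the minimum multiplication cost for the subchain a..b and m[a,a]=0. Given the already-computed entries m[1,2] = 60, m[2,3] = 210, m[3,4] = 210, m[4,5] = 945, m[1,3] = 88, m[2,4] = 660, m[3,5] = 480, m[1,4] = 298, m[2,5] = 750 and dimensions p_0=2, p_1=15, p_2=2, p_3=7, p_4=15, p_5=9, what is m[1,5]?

m[1,5] = min over k∈[1,4] of m[1,k]+m[k+1,5]+p_{0}·p_k·p_{5}.
k=1: 0 + 750 + 2·15·9 = 1020; k=2: 60 + 480 + 2·2·9 = 576; k=3: 88 + 945 + 2·7·9 = 1159; k=4: 298 + 0 + 2·15·9 = 568.
Minimum: 568 at k=4.

568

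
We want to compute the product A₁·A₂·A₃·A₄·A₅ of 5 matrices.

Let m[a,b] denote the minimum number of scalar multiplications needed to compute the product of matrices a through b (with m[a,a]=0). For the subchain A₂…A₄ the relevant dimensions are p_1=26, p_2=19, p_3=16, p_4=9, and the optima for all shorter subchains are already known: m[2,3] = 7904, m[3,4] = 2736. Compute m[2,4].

7182

m[2,4] = min over k∈[2,3] of m[2,k]+m[k+1,4]+p_{1}·p_k·p_{4}.
k=2: 0 + 2736 + 26·19·9 = 7182; k=3: 7904 + 0 + 26·16·9 = 11648.
Minimum: 7182 at k=2.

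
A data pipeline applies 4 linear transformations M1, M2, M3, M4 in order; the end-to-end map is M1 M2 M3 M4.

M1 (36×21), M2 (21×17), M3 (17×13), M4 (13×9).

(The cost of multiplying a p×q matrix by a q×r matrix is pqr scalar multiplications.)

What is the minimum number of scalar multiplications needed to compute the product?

Adjacent pairs: M1M2 = 36·21·17 = 12852; M2M3 = 21·17·13 = 4641; M3M4 = 17·13·9 = 1989.
Length 3: M1..M3: k=1: 0+4641+36·21·13=14469; k=2: 12852+0+36·17·13=20808 → min 14469 | M2..M4: k=2: 0+1989+21·17·9=5202; k=3: 4641+0+21·13·9=7098 → min 5202.
Length 4: M1..M4: k=1: 0+5202+36·21·9=12006; k=2: 12852+1989+36·17·9=20349; k=3: 14469+0+36·13·9=18681 → min 12006.
Optimal order: (M1 (M2 (M3 M4))) with cost 12006.

12006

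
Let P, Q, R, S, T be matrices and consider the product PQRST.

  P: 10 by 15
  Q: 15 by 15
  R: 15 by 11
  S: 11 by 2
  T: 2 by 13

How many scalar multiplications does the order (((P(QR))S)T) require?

(QR): 15×15 by 15×11 → 15×11, cost 15·15·11 = 2475
(P(QR)): 10×15 by 15×11 → 10×11, cost 10·15·11 = 1650; cumulative 4125
((P(QR))S): 10×11 by 11×2 → 10×2, cost 10·11·2 = 220; cumulative 4345
(((P(QR))S)T): 10×2 by 2×13 → 10×13, cost 10·2·13 = 260; cumulative 4605
Total: 4605 scalar multiplications.

4605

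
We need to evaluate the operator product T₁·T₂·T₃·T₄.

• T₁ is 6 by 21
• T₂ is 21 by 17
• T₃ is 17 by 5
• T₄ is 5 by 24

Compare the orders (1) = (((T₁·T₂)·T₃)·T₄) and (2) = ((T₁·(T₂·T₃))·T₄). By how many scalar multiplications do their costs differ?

Order (1) = (((T₁·T₂)·T₃)·T₄): (T₁·T₂): 6×21 by 21×17 → 6×17, cost 6·21·17 = 2142; ((T₁·T₂)·T₃): 6×17 by 17×5 → 6×5, cost 6·17·5 = 510; cumulative 2652; (((T₁·T₂)·T₃)·T₄): 6×5 by 5×24 → 6×24, cost 6·5·24 = 720; cumulative 3372. Total 3372.
Order (2) = ((T₁·(T₂·T₃))·T₄): (T₂·T₃): 21×17 by 17×5 → 21×5, cost 21·17·5 = 1785; (T₁·(T₂·T₃)): 6×21 by 21×5 → 6×5, cost 6·21·5 = 630; cumulative 2415; ((T₁·(T₂·T₃))·T₄): 6×5 by 5×24 → 6×24, cost 6·5·24 = 720; cumulative 3135. Total 3135.
Difference: |3372 − 3135| = 237.

237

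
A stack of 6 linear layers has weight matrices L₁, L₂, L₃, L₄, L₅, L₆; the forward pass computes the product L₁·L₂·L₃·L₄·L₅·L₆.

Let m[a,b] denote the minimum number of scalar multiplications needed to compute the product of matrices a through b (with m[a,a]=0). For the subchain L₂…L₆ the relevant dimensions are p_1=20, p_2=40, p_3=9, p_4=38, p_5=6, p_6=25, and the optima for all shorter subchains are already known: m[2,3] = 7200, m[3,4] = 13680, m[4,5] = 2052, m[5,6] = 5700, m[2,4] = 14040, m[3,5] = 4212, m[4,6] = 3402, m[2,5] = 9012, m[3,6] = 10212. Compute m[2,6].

12012

m[2,6] = min over k∈[2,5] of m[2,k]+m[k+1,6]+p_{1}·p_k·p_{6}.
k=2: 0 + 10212 + 20·40·25 = 30212; k=3: 7200 + 3402 + 20·9·25 = 15102; k=4: 14040 + 5700 + 20·38·25 = 38740; k=5: 9012 + 0 + 20·6·25 = 12012.
Minimum: 12012 at k=5.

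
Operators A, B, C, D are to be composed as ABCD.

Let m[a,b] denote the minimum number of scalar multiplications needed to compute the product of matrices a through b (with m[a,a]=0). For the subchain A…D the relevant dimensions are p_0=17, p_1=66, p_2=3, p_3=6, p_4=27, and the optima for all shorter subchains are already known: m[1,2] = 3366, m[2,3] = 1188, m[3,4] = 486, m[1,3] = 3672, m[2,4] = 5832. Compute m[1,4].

5229

m[1,4] = min over k∈[1,3] of m[1,k]+m[k+1,4]+p_{0}·p_k·p_{4}.
k=1: 0 + 5832 + 17·66·27 = 36126; k=2: 3366 + 486 + 17·3·27 = 5229; k=3: 3672 + 0 + 17·6·27 = 6426.
Minimum: 5229 at k=2.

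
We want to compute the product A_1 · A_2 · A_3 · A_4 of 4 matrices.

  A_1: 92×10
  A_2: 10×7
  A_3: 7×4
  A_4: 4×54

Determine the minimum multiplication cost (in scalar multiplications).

23832

Adjacent pairs: A_1A_2 = 92·10·7 = 6440; A_2A_3 = 10·7·4 = 280; A_3A_4 = 7·4·54 = 1512.
Length 3: A_1..A_3: k=1: 0+280+92·10·4=3960; k=2: 6440+0+92·7·4=9016 → min 3960 | A_2..A_4: k=2: 0+1512+10·7·54=5292; k=3: 280+0+10·4·54=2440 → min 2440.
Length 4: A_1..A_4: k=1: 0+2440+92·10·54=52120; k=2: 6440+1512+92·7·54=42728; k=3: 3960+0+92·4·54=23832 → min 23832.
Optimal order: ((A_1 · (A_2 · A_3)) · A_4) with cost 23832.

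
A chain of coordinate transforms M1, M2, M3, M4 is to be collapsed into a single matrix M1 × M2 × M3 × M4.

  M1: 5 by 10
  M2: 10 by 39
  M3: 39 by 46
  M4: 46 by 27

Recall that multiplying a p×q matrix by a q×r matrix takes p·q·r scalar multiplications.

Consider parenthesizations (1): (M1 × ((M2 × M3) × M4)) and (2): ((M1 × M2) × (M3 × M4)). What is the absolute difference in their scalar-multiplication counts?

23943

Order (1) = (M1 × ((M2 × M3) × M4)): (M2 × M3): 10×39 by 39×46 → 10×46, cost 10·39·46 = 17940; ((M2 × M3) × M4): 10×46 by 46×27 → 10×27, cost 10·46·27 = 12420; cumulative 30360; (M1 × ((M2 × M3) × M4)): 5×10 by 10×27 → 5×27, cost 5·10·27 = 1350; cumulative 31710. Total 31710.
Order (2) = ((M1 × M2) × (M3 × M4)): (M1 × M2): 5×10 by 10×39 → 5×39, cost 5·10·39 = 1950; (M3 × M4): 39×46 by 46×27 → 39×27, cost 39·46·27 = 48438; ((M1 × M2) × (M3 × M4)): 5×39 by 39×27 → 5×27, cost 5·39·27 = 5265; cumulative 55653. Total 55653.
Difference: |31710 − 55653| = 23943.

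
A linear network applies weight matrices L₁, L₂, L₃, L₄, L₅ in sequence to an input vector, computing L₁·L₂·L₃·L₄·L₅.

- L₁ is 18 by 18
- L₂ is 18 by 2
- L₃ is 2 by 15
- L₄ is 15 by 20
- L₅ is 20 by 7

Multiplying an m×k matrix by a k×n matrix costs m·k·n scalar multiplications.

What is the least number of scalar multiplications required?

Adjacent pairs: L₁L₂ = 18·18·2 = 648; L₂L₃ = 18·2·15 = 540; L₃L₄ = 2·15·20 = 600; L₄L₅ = 15·20·7 = 2100.
Length 3: L₁..L₃: k=1: 0+540+18·18·15=5400; k=2: 648+0+18·2·15=1188 → min 1188 | L₂..L₄: k=2: 0+600+18·2·20=1320; k=3: 540+0+18·15·20=5940 → min 1320 | L₃..L₅: k=3: 0+2100+2·15·7=2310; k=4: 600+0+2·20·7=880 → min 880.
Length 4: L₁..L₄: k=1: 0+1320+18·18·20=7800; k=2: 648+600+18·2·20=1968; k=3: 1188+0+18·15·20=6588 → min 1968 | L₂..L₅: k=2: 0+880+18·2·7=1132; k=3: 540+2100+18·15·7=4530; k=4: 1320+0+18·20·7=3840 → min 1132.
Length 5: L₁..L₅: k=1: 0+1132+18·18·7=3400; k=2: 648+880+18·2·7=1780; k=3: 1188+2100+18·15·7=5178; k=4: 1968+0+18·20·7=4488 → min 1780.
Optimal order: ((L₁·L₂)·((L₃·L₄)·L₅)) with cost 1780.

1780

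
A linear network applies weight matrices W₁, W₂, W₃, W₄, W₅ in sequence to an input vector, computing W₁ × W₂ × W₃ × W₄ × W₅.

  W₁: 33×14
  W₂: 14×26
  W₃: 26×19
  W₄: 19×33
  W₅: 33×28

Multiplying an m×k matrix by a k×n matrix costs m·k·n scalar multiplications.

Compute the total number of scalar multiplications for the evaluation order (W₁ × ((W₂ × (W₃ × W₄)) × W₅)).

(W₃ × W₄): 26×19 by 19×33 → 26×33, cost 26·19·33 = 16302
(W₂ × (W₃ × W₄)): 14×26 by 26×33 → 14×33, cost 14·26·33 = 12012; cumulative 28314
((W₂ × (W₃ × W₄)) × W₅): 14×33 by 33×28 → 14×28, cost 14·33·28 = 12936; cumulative 41250
(W₁ × ((W₂ × (W₃ × W₄)) × W₅)): 33×14 by 14×28 → 33×28, cost 33·14·28 = 12936; cumulative 54186
Total: 54186 scalar multiplications.

54186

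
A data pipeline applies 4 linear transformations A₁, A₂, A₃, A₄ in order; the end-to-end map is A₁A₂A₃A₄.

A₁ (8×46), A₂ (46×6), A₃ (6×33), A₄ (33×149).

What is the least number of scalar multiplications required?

38862

Adjacent pairs: A₁A₂ = 8·46·6 = 2208; A₂A₃ = 46·6·33 = 9108; A₃A₄ = 6·33·149 = 29502.
Length 3: A₁..A₃: k=1: 0+9108+8·46·33=21252; k=2: 2208+0+8·6·33=3792 → min 3792 | A₂..A₄: k=2: 0+29502+46·6·149=70626; k=3: 9108+0+46·33·149=235290 → min 70626.
Length 4: A₁..A₄: k=1: 0+70626+8·46·149=125458; k=2: 2208+29502+8·6·149=38862; k=3: 3792+0+8·33·149=43128 → min 38862.
Optimal order: ((A₁A₂)(A₃A₄)) with cost 38862.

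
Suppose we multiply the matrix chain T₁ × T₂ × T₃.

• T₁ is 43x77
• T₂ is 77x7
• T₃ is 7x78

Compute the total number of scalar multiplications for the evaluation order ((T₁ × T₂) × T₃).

(T₁ × T₂): 43×77 by 77×7 → 43×7, cost 43·77·7 = 23177
((T₁ × T₂) × T₃): 43×7 by 7×78 → 43×78, cost 43·7·78 = 23478; cumulative 46655
Total: 46655 scalar multiplications.

46655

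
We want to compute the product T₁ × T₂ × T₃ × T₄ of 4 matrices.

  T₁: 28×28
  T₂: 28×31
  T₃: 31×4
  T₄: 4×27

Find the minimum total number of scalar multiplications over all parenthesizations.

9632

Adjacent pairs: T₁T₂ = 28·28·31 = 24304; T₂T₃ = 28·31·4 = 3472; T₃T₄ = 31·4·27 = 3348.
Length 3: T₁..T₃: k=1: 0+3472+28·28·4=6608; k=2: 24304+0+28·31·4=27776 → min 6608 | T₂..T₄: k=2: 0+3348+28·31·27=26784; k=3: 3472+0+28·4·27=6496 → min 6496.
Length 4: T₁..T₄: k=1: 0+6496+28·28·27=27664; k=2: 24304+3348+28·31·27=51088; k=3: 6608+0+28·4·27=9632 → min 9632.
Optimal order: ((T₁ × (T₂ × T₃)) × T₄) with cost 9632.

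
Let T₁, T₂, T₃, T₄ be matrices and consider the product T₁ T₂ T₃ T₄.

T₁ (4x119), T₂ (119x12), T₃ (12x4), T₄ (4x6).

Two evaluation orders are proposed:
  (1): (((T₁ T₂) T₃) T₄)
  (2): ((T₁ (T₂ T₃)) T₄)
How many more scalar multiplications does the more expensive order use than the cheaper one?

1712

Order (1) = (((T₁ T₂) T₃) T₄): (T₁ T₂): 4×119 by 119×12 → 4×12, cost 4·119·12 = 5712; ((T₁ T₂) T₃): 4×12 by 12×4 → 4×4, cost 4·12·4 = 192; cumulative 5904; (((T₁ T₂) T₃) T₄): 4×4 by 4×6 → 4×6, cost 4·4·6 = 96; cumulative 6000. Total 6000.
Order (2) = ((T₁ (T₂ T₃)) T₄): (T₂ T₃): 119×12 by 12×4 → 119×4, cost 119·12·4 = 5712; (T₁ (T₂ T₃)): 4×119 by 119×4 → 4×4, cost 4·119·4 = 1904; cumulative 7616; ((T₁ (T₂ T₃)) T₄): 4×4 by 4×6 → 4×6, cost 4·4·6 = 96; cumulative 7712. Total 7712.
Difference: |6000 − 7712| = 1712.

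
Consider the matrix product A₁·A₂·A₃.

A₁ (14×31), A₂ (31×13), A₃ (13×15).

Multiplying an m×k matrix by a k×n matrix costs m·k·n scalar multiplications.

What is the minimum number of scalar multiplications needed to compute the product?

8372

Order (A₁·(A₂·A₃)): (A₂·A₃): 31×13 by 13×15 → 31×15, cost 31·13·15 = 6045; (A₁·(A₂·A₃)): 14×31 by 31×15 → 14×15, cost 14·31·15 = 6510; cumulative 12555. Total 12555.
Order ((A₁·A₂)·A₃): (A₁·A₂): 14×31 by 31×13 → 14×13, cost 14·31·13 = 5642; ((A₁·A₂)·A₃): 14×13 by 13×15 → 14×15, cost 14·13·15 = 2730; cumulative 8372. Total 8372.
Minimum: 8372.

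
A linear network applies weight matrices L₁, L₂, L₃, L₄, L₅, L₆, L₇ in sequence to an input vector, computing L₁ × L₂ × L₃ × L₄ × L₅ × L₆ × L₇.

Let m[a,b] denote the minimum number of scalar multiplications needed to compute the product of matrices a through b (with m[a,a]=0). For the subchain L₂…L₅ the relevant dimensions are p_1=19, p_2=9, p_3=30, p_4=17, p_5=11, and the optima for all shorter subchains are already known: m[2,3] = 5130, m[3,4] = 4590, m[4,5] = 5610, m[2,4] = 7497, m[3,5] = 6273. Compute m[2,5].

m[2,5] = min over k∈[2,4] of m[2,k]+m[k+1,5]+p_{1}·p_k·p_{5}.
k=2: 0 + 6273 + 19·9·11 = 8154; k=3: 5130 + 5610 + 19·30·11 = 17010; k=4: 7497 + 0 + 19·17·11 = 11050.
Minimum: 8154 at k=2.

8154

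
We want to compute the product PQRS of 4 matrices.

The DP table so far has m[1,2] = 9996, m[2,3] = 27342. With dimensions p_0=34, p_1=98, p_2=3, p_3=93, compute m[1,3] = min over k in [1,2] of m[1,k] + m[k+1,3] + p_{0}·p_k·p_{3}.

m[1,3] = min over k∈[1,2] of m[1,k]+m[k+1,3]+p_{0}·p_k·p_{3}.
k=1: 0 + 27342 + 34·98·93 = 337218; k=2: 9996 + 0 + 34·3·93 = 19482.
Minimum: 19482 at k=2.

19482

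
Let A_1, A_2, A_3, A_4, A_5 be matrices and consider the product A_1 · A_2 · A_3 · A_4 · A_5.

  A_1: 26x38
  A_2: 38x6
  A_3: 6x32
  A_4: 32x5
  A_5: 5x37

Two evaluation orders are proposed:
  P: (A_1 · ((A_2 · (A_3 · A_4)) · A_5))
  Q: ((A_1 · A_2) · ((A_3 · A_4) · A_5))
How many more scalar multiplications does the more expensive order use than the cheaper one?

31916

Order P = (A_1 · ((A_2 · (A_3 · A_4)) · A_5)): (A_3 · A_4): 6×32 by 32×5 → 6×5, cost 6·32·5 = 960; (A_2 · (A_3 · A_4)): 38×6 by 6×5 → 38×5, cost 38·6·5 = 1140; cumulative 2100; ((A_2 · (A_3 · A_4)) · A_5): 38×5 by 5×37 → 38×37, cost 38·5·37 = 7030; cumulative 9130; (A_1 · ((A_2 · (A_3 · A_4)) · A_5)): 26×38 by 38×37 → 26×37, cost 26·38·37 = 36556; cumulative 45686. Total 45686.
Order Q = ((A_1 · A_2) · ((A_3 · A_4) · A_5)): (A_1 · A_2): 26×38 by 38×6 → 26×6, cost 26·38·6 = 5928; (A_3 · A_4): 6×32 by 32×5 → 6×5, cost 6·32·5 = 960; ((A_3 · A_4) · A_5): 6×5 by 5×37 → 6×37, cost 6·5·37 = 1110; cumulative 2070; ((A_1 · A_2) · ((A_3 · A_4) · A_5)): 26×6 by 6×37 → 26×37, cost 26·6·37 = 5772; cumulative 13770. Total 13770.
Difference: |45686 − 13770| = 31916.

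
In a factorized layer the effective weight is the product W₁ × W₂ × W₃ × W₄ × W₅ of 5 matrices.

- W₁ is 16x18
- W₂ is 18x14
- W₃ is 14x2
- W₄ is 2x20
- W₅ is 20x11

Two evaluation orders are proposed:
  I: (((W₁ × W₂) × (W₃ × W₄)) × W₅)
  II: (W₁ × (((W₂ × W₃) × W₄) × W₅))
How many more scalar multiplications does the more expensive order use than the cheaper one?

Order I = (((W₁ × W₂) × (W₃ × W₄)) × W₅): (W₁ × W₂): 16×18 by 18×14 → 16×14, cost 16·18·14 = 4032; (W₃ × W₄): 14×2 by 2×20 → 14×20, cost 14·2·20 = 560; ((W₁ × W₂) × (W₃ × W₄)): 16×14 by 14×20 → 16×20, cost 16·14·20 = 4480; cumulative 9072; (((W₁ × W₂) × (W₃ × W₄)) × W₅): 16×20 by 20×11 → 16×11, cost 16·20·11 = 3520; cumulative 12592. Total 12592.
Order II = (W₁ × (((W₂ × W₃) × W₄) × W₅)): (W₂ × W₃): 18×14 by 14×2 → 18×2, cost 18·14·2 = 504; ((W₂ × W₃) × W₄): 18×2 by 2×20 → 18×20, cost 18·2·20 = 720; cumulative 1224; (((W₂ × W₃) × W₄) × W₅): 18×20 by 20×11 → 18×11, cost 18·20·11 = 3960; cumulative 5184; (W₁ × (((W₂ × W₃) × W₄) × W₅)): 16×18 by 18×11 → 16×11, cost 16·18·11 = 3168; cumulative 8352. Total 8352.
Difference: |12592 − 8352| = 4240.

4240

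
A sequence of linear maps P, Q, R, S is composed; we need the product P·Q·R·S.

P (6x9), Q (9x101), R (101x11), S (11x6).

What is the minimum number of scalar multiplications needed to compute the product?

10917

Adjacent pairs: PQ = 6·9·101 = 5454; QR = 9·101·11 = 9999; RS = 101·11·6 = 6666.
Length 3: P..R: k=1: 0+9999+6·9·11=10593; k=2: 5454+0+6·101·11=12120 → min 10593 | Q..S: k=2: 0+6666+9·101·6=12120; k=3: 9999+0+9·11·6=10593 → min 10593.
Length 4: P..S: k=1: 0+10593+6·9·6=10917; k=2: 5454+6666+6·101·6=15756; k=3: 10593+0+6·11·6=10989 → min 10917.
Optimal order: (P·((Q·R)·S)) with cost 10917.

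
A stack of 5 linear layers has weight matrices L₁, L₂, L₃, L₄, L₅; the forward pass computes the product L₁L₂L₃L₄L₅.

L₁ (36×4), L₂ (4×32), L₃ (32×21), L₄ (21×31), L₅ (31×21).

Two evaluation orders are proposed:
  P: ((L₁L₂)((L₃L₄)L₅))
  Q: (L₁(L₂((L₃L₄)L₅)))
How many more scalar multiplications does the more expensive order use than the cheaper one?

23088

Order P = ((L₁L₂)((L₃L₄)L₅)): (L₁L₂): 36×4 by 4×32 → 36×32, cost 36·4·32 = 4608; (L₃L₄): 32×21 by 21×31 → 32×31, cost 32·21·31 = 20832; ((L₃L₄)L₅): 32×31 by 31×21 → 32×21, cost 32·31·21 = 20832; cumulative 41664; ((L₁L₂)((L₃L₄)L₅)): 36×32 by 32×21 → 36×21, cost 36·32·21 = 24192; cumulative 70464. Total 70464.
Order Q = (L₁(L₂((L₃L₄)L₅))): (L₃L₄): 32×21 by 21×31 → 32×31, cost 32·21·31 = 20832; ((L₃L₄)L₅): 32×31 by 31×21 → 32×21, cost 32·31·21 = 20832; cumulative 41664; (L₂((L₃L₄)L₅)): 4×32 by 32×21 → 4×21, cost 4·32·21 = 2688; cumulative 44352; (L₁(L₂((L₃L₄)L₅))): 36×4 by 4×21 → 36×21, cost 36·4·21 = 3024; cumulative 47376. Total 47376.
Difference: |70464 − 47376| = 23088.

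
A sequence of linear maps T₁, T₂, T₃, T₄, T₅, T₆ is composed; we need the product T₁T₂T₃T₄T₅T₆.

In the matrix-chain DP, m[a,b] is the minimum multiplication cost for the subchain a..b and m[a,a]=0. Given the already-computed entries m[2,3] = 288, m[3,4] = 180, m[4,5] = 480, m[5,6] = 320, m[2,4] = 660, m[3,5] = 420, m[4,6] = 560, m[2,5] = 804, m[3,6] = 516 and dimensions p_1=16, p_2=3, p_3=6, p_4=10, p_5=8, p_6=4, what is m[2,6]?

708

m[2,6] = min over k∈[2,5] of m[2,k]+m[k+1,6]+p_{1}·p_k·p_{6}.
k=2: 0 + 516 + 16·3·4 = 708; k=3: 288 + 560 + 16·6·4 = 1232; k=4: 660 + 320 + 16·10·4 = 1620; k=5: 804 + 0 + 16·8·4 = 1316.
Minimum: 708 at k=2.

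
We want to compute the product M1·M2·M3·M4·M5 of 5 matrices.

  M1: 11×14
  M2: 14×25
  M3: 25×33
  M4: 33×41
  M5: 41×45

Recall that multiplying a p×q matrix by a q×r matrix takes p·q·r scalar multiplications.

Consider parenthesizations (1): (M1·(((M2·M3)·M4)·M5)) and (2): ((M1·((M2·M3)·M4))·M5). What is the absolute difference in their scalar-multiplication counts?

Order (1) = (M1·(((M2·M3)·M4)·M5)): (M2·M3): 14×25 by 25×33 → 14×33, cost 14·25·33 = 11550; ((M2·M3)·M4): 14×33 by 33×41 → 14×41, cost 14·33·41 = 18942; cumulative 30492; (((M2·M3)·M4)·M5): 14×41 by 41×45 → 14×45, cost 14·41·45 = 25830; cumulative 56322; (M1·(((M2·M3)·M4)·M5)): 11×14 by 14×45 → 11×45, cost 11·14·45 = 6930; cumulative 63252. Total 63252.
Order (2) = ((M1·((M2·M3)·M4))·M5): (M2·M3): 14×25 by 25×33 → 14×33, cost 14·25·33 = 11550; ((M2·M3)·M4): 14×33 by 33×41 → 14×41, cost 14·33·41 = 18942; cumulative 30492; (M1·((M2·M3)·M4)): 11×14 by 14×41 → 11×41, cost 11·14·41 = 6314; cumulative 36806; ((M1·((M2·M3)·M4))·M5): 11×41 by 41×45 → 11×45, cost 11·41·45 = 20295; cumulative 57101. Total 57101.
Difference: |63252 − 57101| = 6151.

6151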